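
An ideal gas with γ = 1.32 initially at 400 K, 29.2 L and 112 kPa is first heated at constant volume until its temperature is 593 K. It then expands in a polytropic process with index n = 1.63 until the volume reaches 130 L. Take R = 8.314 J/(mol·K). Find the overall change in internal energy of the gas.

n = P₁V₁/(RT₁) = 112×29.2/(8.314×400) = 0.983 mol.
Step 1 — Isochoric: V stays 29.2 L; P/T = const ⇒ T₂ = 593 K, P₂ = 166 kPa.
W = 0 (no volume change).
ΔU = nCvΔT = 0.983×26.0×(593−400) = 4930 J.
Q = ΔU = 4930 J.
State after step 1: P = 166 kPa, V = 29.2 L, T = 593 K.
Step 2 — Polytropic n=1.63: T₂ = T₁(V₁/V₂)^(n−1) = 593×(0.225)^0.63 = 231 K; P₂ = P₁(V₁/V₂)^n = 14.6 kPa.
W = (P₁V₁−P₂V₂)/(n−1) = (166×29.2−14.6×130)/0.63 = 4690 J.
ΔU = nCvΔT = 0.983×26.0×(231−593) = -9240 J.
Q = ΔU + W = -4550 J.
Net over both steps: W = 4690 J, Q = 386 J, ΔU = -4310 J.

-4310 J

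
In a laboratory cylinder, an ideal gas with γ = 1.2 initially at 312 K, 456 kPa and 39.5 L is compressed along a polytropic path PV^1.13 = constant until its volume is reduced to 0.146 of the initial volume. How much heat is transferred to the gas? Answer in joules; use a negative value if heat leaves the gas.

-13800 J

n = P₁V₁/(RT₁) = 456×39.5/(8.314×312) = 6.94 mol.
Polytropic n=1.13: T₂ = T₁(V₁/V₂)^(n−1) = 312×(6.85)^0.13 = 401 K; P₂ = P₁(V₁/V₂)^n = 4010 kPa.
W = (P₁V₁−P₂V₂)/(n−1) = (456×39.5−4010×5.77)/0.13 = -39400 J.
ΔU = nCvΔT = 6.94×41.6×(401−312) = 25600 J.
Q = ΔU + W = -13800 J.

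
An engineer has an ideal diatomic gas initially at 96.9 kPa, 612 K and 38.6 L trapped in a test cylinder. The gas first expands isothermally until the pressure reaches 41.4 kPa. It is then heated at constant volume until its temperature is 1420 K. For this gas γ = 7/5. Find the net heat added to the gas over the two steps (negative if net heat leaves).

n = P₁V₁/(RT₁) = 96.9×38.6/(8.314×612) = 0.735 mol.
Step 1 — Isothermal: T stays 612 K; PV = const ⇒ V₂ = 90.3 L, P₂ = 41.4 kPa.
ΔU = 0 (ideal gas, T constant).
W = nRT ln(V₂/V₁) = 0.735×8.314×612×ln(2.34) = 3180 J.
Q = ΔU + W = 3180 J.
State after step 1: P = 41.4 kPa, V = 90.3 L, T = 612 K.
Step 2 — Isochoric: V stays 90.3 L; P/T = const ⇒ T₂ = 1420 K, P₂ = 96.1 kPa.
W = 0 (no volume change).
ΔU = nCvΔT = 0.735×20.8×(1420−612) = 12300 J.
Q = ΔU = 12300 J.
Net over both steps: W = 3180 J, Q = 15500 J, ΔU = 12300 J.

15500 J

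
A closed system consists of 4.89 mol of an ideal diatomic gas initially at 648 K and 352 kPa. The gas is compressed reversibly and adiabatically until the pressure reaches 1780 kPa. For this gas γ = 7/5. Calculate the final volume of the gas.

V₁ = nRT₁/P₁ = 4.89×8.314×648/352 = 74.8 L.
Adiabatic: T₂/T₁ = (P₂/P₁)^((γ−1)/γ) ⇒ T₂ = 648×(5.06)^0.286 = 1030 K; V₂ = 23.5 L.

23.5 L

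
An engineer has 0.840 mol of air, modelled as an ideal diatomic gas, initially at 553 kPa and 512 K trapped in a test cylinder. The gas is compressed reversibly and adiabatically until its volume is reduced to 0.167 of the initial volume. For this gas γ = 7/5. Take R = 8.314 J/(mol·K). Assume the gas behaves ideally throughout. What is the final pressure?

6780 kPa

V₁ = nRT₁/P₁ = 0.840×8.314×512/553 = 6.47 L.
Adiabatic: TV^(γ−1) = const ⇒ T₂ = 512×(5.99)^0.400 = 1050 K; PV^γ = const ⇒ P₂ = 6780 kPa.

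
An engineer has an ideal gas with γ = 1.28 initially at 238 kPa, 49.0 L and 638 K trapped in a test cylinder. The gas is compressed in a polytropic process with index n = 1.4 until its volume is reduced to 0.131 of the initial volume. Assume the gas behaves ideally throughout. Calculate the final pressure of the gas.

Polytropic n=1.4: T₂ = T₁(V₁/V₂)^(n−1) = 638×(7.63)^0.40 = 1440 K; P₂ = P₁(V₁/V₂)^n = 4100 kPa.

4100 kPa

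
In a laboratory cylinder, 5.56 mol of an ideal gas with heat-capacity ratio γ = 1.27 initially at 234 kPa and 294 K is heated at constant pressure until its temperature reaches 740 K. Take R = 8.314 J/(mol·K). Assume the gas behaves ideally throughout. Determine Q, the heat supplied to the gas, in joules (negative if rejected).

97000 J

V₁ = nRT₁/P₁ = 5.56×8.314×294/234 = 58.1 L.
Isobaric: P stays 234 kPa; V/T = const ⇒ T₂ = 740 K, V₂ = 146 L.
W = PΔV = 234×(146−58.1) kPa·L = 20600 J.
ΔU = nCvΔT = 5.56×30.8×(740−294) = 76400 J.
Q = ΔU + W = nCpΔT = 97000 J.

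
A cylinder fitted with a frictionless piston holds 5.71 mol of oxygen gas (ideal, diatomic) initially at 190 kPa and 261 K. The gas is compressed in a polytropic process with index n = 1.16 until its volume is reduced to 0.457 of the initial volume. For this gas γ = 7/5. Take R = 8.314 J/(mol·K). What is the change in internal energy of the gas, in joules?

V₁ = nRT₁/P₁ = 5.71×8.314×261/190 = 65.2 L.
Polytropic n=1.16: T₂ = T₁(V₁/V₂)^(n−1) = 261×(2.19)^0.16 = 296 K; P₂ = P₁(V₁/V₂)^n = 471 kPa.
For an ideal gas ΔU = nCvΔT with Cv = (5/2)R = 20.8 J/(mol·K).
ΔU = 5.71×20.8×(296−261) = 4130 J.

4130 J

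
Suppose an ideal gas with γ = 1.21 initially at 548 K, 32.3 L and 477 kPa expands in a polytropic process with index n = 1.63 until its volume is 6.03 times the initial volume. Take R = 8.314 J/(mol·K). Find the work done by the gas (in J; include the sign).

n = P₁V₁/(RT₁) = 477×32.3/(8.314×548) = 3.38 mol.
Polytropic n=1.63: T₂ = T₁(V₁/V₂)^(n−1) = 548×(0.166)^0.63 = 177 K; P₂ = P₁(V₁/V₂)^n = 25.5 kPa.
W = (P₁V₁−P₂V₂)/(n−1) = (477×32.3−25.5×195)/0.63 = 16600 J.

16600 J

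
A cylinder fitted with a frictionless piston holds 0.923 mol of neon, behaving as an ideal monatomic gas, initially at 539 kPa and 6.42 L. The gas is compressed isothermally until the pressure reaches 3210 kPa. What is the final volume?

T₁ = P₁V₁/(nR) = 539×6.42/(0.923×8.314) = 451 K.
Isothermal: T stays 451 K; PV = const ⇒ V₂ = 1.08 L, P₂ = 3210 kPa.

1.08 L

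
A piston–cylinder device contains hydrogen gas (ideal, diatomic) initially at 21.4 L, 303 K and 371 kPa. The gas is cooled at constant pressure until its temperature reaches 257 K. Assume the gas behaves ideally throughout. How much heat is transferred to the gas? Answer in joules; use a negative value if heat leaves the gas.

-4220 J

n = P₁V₁/(RT₁) = 371×21.4/(8.314×303) = 3.15 mol.
Isobaric: P stays 371 kPa; V/T = const ⇒ T₂ = 257 K, V₂ = 18.2 L.
W = PΔV = 371×(18.2−21.4) kPa·L = -1210 J.
ΔU = nCvΔT = 3.15×20.8×(257−303) = -3010 J.
Q = ΔU + W = nCpΔT = -4220 J.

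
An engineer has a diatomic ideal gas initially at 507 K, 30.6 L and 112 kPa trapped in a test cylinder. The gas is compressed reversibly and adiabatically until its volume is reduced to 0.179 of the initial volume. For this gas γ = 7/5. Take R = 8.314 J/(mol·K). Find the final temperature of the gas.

Adiabatic: TV^(γ−1) = const ⇒ T₂ = 507×(5.59)^0.400 = 1010 K; PV^γ = const ⇒ P₂ = 1250 kPa.

1010 K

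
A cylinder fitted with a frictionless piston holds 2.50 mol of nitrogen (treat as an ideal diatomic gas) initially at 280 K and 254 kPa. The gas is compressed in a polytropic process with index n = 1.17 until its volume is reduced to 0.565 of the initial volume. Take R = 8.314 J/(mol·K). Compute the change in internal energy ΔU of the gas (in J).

1480 J

V₁ = nRT₁/P₁ = 2.50×8.314×280/254 = 22.9 L.
Polytropic n=1.17: T₂ = T₁(V₁/V₂)^(n−1) = 280×(1.77)^0.17 = 309 K; P₂ = P₁(V₁/V₂)^n = 495 kPa.
For an ideal gas ΔU = nCvΔT with Cv = (5/2)R = 20.8 J/(mol·K).
ΔU = 2.50×20.8×(309−280) = 1480 J.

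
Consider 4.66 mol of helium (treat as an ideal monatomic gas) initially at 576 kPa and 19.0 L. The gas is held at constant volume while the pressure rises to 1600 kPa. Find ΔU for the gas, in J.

29200 J

T₁ = P₁V₁/(nR) = 576×19.0/(4.66×8.314) = 282 K.
Isochoric: V stays 19.0 L; P/T = const ⇒ T₂ = 785 K, P₂ = 1600 kPa.
For an ideal gas ΔU = nCvΔT with Cv = (3/2)R = 12.5 J/(mol·K).
ΔU = 4.66×12.5×(785−282) = 29200 J.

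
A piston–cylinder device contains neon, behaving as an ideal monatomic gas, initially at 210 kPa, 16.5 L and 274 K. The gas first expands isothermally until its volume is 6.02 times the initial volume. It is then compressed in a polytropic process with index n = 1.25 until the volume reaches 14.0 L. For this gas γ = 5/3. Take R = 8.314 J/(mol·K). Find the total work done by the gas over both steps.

n = P₁V₁/(RT₁) = 210×16.5/(8.314×274) = 1.52 mol.
Step 1 — Isothermal: T stays 274 K; PV = const ⇒ V₂ = 99.3 L, P₂ = 34.9 kPa.
ΔU = 0 (ideal gas, T constant).
W = nRT ln(V₂/V₁) = 1.52×8.314×274×ln(6.02) = 6220 J.
Q = ΔU + W = 6220 J.
State after step 1: P = 34.9 kPa, V = 99.3 L, T = 274 K.
Step 2 — Polytropic n=1.25: T₂ = T₁(V₁/V₂)^(n−1) = 274×(7.10)^0.25 = 447 K; P₂ = P₁(V₁/V₂)^n = 404 kPa.
W = (P₁V₁−P₂V₂)/(n−1) = (34.9×99.3−404×14.0)/0.25 = -8760 J.
ΔU = nCvΔT = 1.52×12.5×(447−274) = 3290 J.
Q = ΔU + W = -5480 J.
Net over both steps: W = -2540 J, Q = 745 J, ΔU = 3290 J.

-2540 J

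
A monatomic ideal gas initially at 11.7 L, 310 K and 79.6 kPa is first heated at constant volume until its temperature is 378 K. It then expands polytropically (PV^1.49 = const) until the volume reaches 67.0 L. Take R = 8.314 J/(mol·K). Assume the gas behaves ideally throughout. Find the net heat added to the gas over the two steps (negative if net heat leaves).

n = P₁V₁/(RT₁) = 79.6×11.7/(8.314×310) = 0.361 mol.
Step 1 — Isochoric: V stays 11.7 L; P/T = const ⇒ T₂ = 378 K, P₂ = 97.1 kPa.
W = 0 (no volume change).
ΔU = nCvΔT = 0.361×12.5×(378−310) = 306 J.
Q = ΔU = 306 J.
State after step 1: P = 97.1 kPa, V = 11.7 L, T = 378 K.
Step 2 — Polytropic n=1.49: T₂ = T₁(V₁/V₂)^(n−1) = 378×(0.175)^0.49 = 161 K; P₂ = P₁(V₁/V₂)^n = 7.21 kPa.
W = (P₁V₁−P₂V₂)/(n−1) = (97.1×11.7−7.21×67.0)/0.49 = 1330 J.
ΔU = nCvΔT = 0.361×12.5×(161−378) = -979 J.
Q = ΔU + W = 353 J.
Net over both steps: W = 1330 J, Q = 659 J, ΔU = -673 J.

659 J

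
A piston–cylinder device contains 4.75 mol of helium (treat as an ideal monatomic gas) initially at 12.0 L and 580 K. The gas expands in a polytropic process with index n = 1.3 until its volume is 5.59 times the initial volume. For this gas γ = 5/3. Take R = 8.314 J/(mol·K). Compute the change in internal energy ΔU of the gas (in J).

-13900 J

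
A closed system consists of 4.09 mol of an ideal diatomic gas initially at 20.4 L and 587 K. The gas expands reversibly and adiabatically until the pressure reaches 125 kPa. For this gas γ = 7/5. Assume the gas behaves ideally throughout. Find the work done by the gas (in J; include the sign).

P₁ = nRT₁/V₁ = 4.09×8.314×587/20.4 = 978 kPa.
Adiabatic: T₂/T₁ = (P₂/P₁)^((γ−1)/γ) ⇒ T₂ = 587×(0.128)^0.286 = 326 K; V₂ = 88.7 L.
ΔU = nCvΔT = 4.09×20.8×(326−587) = -22200 J.
Q = 0 for an adiabatic process, so W = −ΔU = 22200 J.

22200 J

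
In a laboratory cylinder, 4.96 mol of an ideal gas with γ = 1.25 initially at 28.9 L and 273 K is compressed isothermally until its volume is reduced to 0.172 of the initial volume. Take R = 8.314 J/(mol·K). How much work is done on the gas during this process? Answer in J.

P₁ = nRT₁/V₁ = 4.96×8.314×273/28.9 = 390 kPa.
Isothermal: T stays 273 K; PV = const ⇒ V₂ = 4.97 L, P₂ = 2260 kPa.
W = nRT ln(V₂/V₁) = 4.96×8.314×273×ln(0.172) = -19800 J.
Work done on the gas = −W_by = 19800 J.

19800 J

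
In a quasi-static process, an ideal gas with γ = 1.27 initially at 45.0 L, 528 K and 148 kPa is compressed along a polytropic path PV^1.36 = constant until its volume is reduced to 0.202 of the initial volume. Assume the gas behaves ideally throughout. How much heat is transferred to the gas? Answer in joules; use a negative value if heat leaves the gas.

4800 J

n = P₁V₁/(RT₁) = 148×45.0/(8.314×528) = 1.52 mol.
Polytropic n=1.36: T₂ = T₁(V₁/V₂)^(n−1) = 528×(4.95)^0.36 = 939 K; P₂ = P₁(V₁/V₂)^n = 1300 kPa.
W = (P₁V₁−P₂V₂)/(n−1) = (148×45.0−1300×9.09)/0.36 = -14400 J.
ΔU = nCvΔT = 1.52×30.8×(939−528) = 19200 J.
Q = ΔU + W = 4800 J.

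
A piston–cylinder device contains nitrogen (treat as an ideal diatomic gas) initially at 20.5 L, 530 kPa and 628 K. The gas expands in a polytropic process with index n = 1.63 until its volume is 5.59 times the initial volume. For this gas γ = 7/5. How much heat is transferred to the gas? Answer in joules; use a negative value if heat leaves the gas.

-6560 J

n = P₁V₁/(RT₁) = 530×20.5/(8.314×628) = 2.08 mol.
Polytropic n=1.63: T₂ = T₁(V₁/V₂)^(n−1) = 628×(0.179)^0.63 = 212 K; P₂ = P₁(V₁/V₂)^n = 32.1 kPa.
W = (P₁V₁−P₂V₂)/(n−1) = (530×20.5−32.1×115)/0.63 = 11400 J.
ΔU = nCvΔT = 2.08×20.8×(212−628) = -18000 J.
Q = ΔU + W = -6560 J.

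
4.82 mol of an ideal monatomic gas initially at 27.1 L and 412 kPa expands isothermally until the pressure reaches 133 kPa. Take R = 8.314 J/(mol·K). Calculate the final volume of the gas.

T₁ = P₁V₁/(nR) = 412×27.1/(4.82×8.314) = 279 K.
Isothermal: T stays 279 K; PV = const ⇒ V₂ = 83.9 L, P₂ = 133 kPa.

83.9 L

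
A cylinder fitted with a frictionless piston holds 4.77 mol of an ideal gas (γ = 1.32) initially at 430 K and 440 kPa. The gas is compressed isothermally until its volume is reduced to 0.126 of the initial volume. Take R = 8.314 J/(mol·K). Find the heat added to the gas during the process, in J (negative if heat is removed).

-35300 J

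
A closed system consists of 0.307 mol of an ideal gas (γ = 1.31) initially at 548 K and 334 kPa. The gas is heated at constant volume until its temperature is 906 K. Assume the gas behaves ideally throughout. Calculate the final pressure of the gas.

552 kPa

V₁ = nRT₁/P₁ = 0.307×8.314×548/334 = 4.19 L.
Isochoric: V stays 4.19 L; P/T = const ⇒ T₂ = 906 K, P₂ = 552 kPa.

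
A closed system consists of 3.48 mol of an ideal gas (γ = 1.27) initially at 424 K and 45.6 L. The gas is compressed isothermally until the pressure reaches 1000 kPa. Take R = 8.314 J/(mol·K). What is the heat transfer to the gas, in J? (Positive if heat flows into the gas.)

P₁ = nRT₁/V₁ = 3.48×8.314×424/45.6 = 269 kPa.
Isothermal: T stays 424 K; PV = const ⇒ V₂ = 12.3 L, P₂ = 1000 kPa.
ΔU = 0 (ideal gas, T constant).
W = nRT ln(V₂/V₁) = 3.48×8.314×424×ln(0.269) = -16100 J.
Q = ΔU + W = -16100 J.

-16100 J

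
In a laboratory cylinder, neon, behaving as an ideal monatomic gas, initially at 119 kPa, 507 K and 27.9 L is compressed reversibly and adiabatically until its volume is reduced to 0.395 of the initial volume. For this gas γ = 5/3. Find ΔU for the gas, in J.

n = P₁V₁/(RT₁) = 119×27.9/(8.314×507) = 0.788 mol.
Adiabatic: TV^(γ−1) = const ⇒ T₂ = 507×(2.53)^0.667 = 942 K; PV^γ = const ⇒ P₂ = 560 kPa.
For an ideal gas ΔU = nCvΔT with Cv = (3/2)R = 12.5 J/(mol·K).
ΔU = 0.788×12.5×(942−507) = 4270 J.

4270 J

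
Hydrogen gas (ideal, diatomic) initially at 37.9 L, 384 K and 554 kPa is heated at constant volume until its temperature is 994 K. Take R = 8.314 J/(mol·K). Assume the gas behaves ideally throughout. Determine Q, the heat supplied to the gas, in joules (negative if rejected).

n = P₁V₁/(RT₁) = 554×37.9/(8.314×384) = 6.58 mol.
Isochoric: V stays 37.9 L; P/T = const ⇒ T₂ = 994 K, P₂ = 1430 kPa.
W = 0 (no volume change).
ΔU = nCvΔT = 6.58×20.8×(994−384) = 83400 J.
Q = ΔU = 83400 J.

83400 J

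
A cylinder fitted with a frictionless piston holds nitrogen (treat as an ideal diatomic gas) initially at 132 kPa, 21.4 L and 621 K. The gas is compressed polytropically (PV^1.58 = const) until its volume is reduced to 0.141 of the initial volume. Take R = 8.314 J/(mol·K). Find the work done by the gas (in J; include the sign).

-10300 J

n = P₁V₁/(RT₁) = 132×21.4/(8.314×621) = 0.547 mol.
Polytropic n=1.58: T₂ = T₁(V₁/V₂)^(n−1) = 621×(7.09)^0.58 = 1930 K; P₂ = P₁(V₁/V₂)^n = 2920 kPa.
W = (P₁V₁−P₂V₂)/(n−1) = (132×21.4−2920×3.02)/0.58 = -10300 J.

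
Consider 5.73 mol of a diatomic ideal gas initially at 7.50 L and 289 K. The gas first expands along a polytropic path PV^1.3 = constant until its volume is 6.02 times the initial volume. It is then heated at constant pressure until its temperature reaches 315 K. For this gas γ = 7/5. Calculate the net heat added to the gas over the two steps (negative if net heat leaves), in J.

29200 J

P₁ = nRT₁/V₁ = 5.73×8.314×289/7.50 = 1840 kPa.
Step 1 — Polytropic n=1.3: T₂ = T₁(V₁/V₂)^(n−1) = 289×(0.166)^0.30 = 169 K; P₂ = P₁(V₁/V₂)^n = 178 kPa.
W = (P₁V₁−P₂V₂)/(n−1) = (1840×7.50−178×45.1)/0.30 = 19100 J.
ΔU = nCvΔT = 5.73×20.8×(169−289) = -14300 J.
Q = ΔU + W = 4780 J.
State after step 1: P = 178 kPa, V = 45.1 L, T = 169 K.
Step 2 — Isobaric: P stays 178 kPa; V/T = const ⇒ T₂ = 315 K, V₂ = 84.3 L.
W = PΔV = 178×(84.3−45.1) kPa·L = 6970 J.
ΔU = nCvΔT = 5.73×20.8×(315−169) = 17400 J.
Q = ΔU + W = nCpΔT = 24400 J.
Net over both steps: W = 26100 J, Q = 29200 J, ΔU = 3100 J.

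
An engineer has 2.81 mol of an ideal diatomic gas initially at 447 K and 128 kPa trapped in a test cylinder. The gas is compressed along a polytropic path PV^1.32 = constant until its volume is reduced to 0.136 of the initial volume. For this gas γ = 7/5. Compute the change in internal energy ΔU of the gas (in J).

V₁ = nRT₁/P₁ = 2.81×8.314×447/128 = 81.6 L.
Polytropic n=1.32: T₂ = T₁(V₁/V₂)^(n−1) = 447×(7.35)^0.32 = 846 K; P₂ = P₁(V₁/V₂)^n = 1780 kPa.
For an ideal gas ΔU = nCvΔT with Cv = (5/2)R = 20.8 J/(mol·K).
ΔU = 2.81×20.8×(846−447) = 23300 J.

23300 J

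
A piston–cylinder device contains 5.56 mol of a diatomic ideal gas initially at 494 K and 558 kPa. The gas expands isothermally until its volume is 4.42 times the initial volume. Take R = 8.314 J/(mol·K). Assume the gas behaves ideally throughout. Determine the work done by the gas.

33900 J

V₁ = nRT₁/P₁ = 5.56×8.314×494/558 = 40.9 L.
Isothermal: T stays 494 K; PV = const ⇒ V₂ = 181 L, P₂ = 126 kPa.
W = nRT ln(V₂/V₁) = 5.56×8.314×494×ln(4.42) = 33900 J.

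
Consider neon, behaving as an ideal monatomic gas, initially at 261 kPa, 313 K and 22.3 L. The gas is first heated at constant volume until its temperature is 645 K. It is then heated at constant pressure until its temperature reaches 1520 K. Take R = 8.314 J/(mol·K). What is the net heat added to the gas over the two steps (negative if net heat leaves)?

49900 J

n = P₁V₁/(RT₁) = 261×22.3/(8.314×313) = 2.24 mol.
Step 1 — Isochoric: V stays 22.3 L; P/T = const ⇒ T₂ = 645 K, P₂ = 538 kPa.
W = 0 (no volume change).
ΔU = nCvΔT = 2.24×12.5×(645−313) = 9260 J.
Q = ΔU = 9260 J.
State after step 1: P = 538 kPa, V = 22.3 L, T = 645 K.
Step 2 — Isobaric: P stays 538 kPa; V/T = const ⇒ T₂ = 1520 K, V₂ = 52.6 L.
W = PΔV = 538×(52.6−22.3) kPa·L = 16300 J.
ΔU = nCvΔT = 2.24×12.5×(1520−645) = 24400 J.
Q = ΔU + W = nCpΔT = 40700 J.
Net over both steps: W = 16300 J, Q = 49900 J, ΔU = 33700 J.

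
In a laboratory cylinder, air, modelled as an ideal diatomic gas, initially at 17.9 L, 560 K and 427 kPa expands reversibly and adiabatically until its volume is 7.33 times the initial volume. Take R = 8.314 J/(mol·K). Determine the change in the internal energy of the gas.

-10500 J

n = P₁V₁/(RT₁) = 427×17.9/(8.314×560) = 1.64 mol.
Adiabatic: TV^(γ−1) = const ⇒ T₂ = 560×(0.136)^0.400 = 252 K; PV^γ = const ⇒ P₂ = 26.3 kPa.
For an ideal gas ΔU = nCvΔT with Cv = (5/2)R = 20.8 J/(mol·K).
ΔU = 1.64×20.8×(252−560) = -10500 J.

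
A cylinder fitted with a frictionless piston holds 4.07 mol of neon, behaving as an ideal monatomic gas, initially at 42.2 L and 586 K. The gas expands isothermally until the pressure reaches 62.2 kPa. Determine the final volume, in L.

319 L

P₁ = nRT₁/V₁ = 4.07×8.314×586/42.2 = 470 kPa.
Isothermal: T stays 586 K; PV = const ⇒ V₂ = 319 L, P₂ = 62.2 kPa.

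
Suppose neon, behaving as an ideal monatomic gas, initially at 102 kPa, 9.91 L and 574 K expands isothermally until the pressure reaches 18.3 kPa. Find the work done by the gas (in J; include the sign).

n = P₁V₁/(RT₁) = 102×9.91/(8.314×574) = 0.212 mol.
Isothermal: T stays 574 K; PV = const ⇒ V₂ = 55.2 L, P₂ = 18.3 kPa.
W = nRT ln(V₂/V₁) = 0.212×8.314×574×ln(5.57) = 1740 J.

1740 J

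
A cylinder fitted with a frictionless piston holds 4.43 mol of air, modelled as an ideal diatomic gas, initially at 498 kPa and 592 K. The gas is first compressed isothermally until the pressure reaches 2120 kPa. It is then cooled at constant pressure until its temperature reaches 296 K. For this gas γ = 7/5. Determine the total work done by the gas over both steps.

-42500 J

V₁ = nRT₁/P₁ = 4.43×8.314×592/498 = 43.8 L.
Step 1 — Isothermal: T stays 592 K; PV = const ⇒ V₂ = 10.3 L, P₂ = 2120 kPa.
ΔU = 0 (ideal gas, T constant).
W = nRT ln(V₂/V₁) = 4.43×8.314×592×ln(0.235) = -31600 J.
Q = ΔU + W = -31600 J.
State after step 1: P = 2120 kPa, V = 10.3 L, T = 592 K.
Step 2 — Isobaric: P stays 2120 kPa; V/T = const ⇒ T₂ = 296 K, V₂ = 5.14 L.
W = PΔV = 2120×(5.14−10.3) kPa·L = -10900 J.
ΔU = nCvΔT = 4.43×20.8×(296−592) = -27300 J.
Q = ΔU + W = nCpΔT = -38200 J.
Net over both steps: W = -42500 J, Q = -69700 J, ΔU = -27300 J.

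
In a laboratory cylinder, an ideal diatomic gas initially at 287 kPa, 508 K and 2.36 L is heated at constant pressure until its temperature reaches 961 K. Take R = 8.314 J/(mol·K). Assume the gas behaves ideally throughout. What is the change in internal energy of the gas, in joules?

n = P₁V₁/(RT₁) = 287×2.36/(8.314×508) = 0.160 mol.
Isobaric: P stays 287 kPa; V/T = const ⇒ T₂ = 961 K, V₂ = 4.46 L.
For an ideal gas ΔU = nCvΔT with Cv = (5/2)R = 20.8 J/(mol·K).
ΔU = 0.160×20.8×(961−508) = 1510 J.

1510 J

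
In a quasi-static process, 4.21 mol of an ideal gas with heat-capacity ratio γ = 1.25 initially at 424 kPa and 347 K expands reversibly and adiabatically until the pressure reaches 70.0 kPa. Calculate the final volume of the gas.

V₁ = nRT₁/P₁ = 4.21×8.314×347/424 = 28.6 L.
Adiabatic: T₂/T₁ = (P₂/P₁)^((γ−1)/γ) ⇒ T₂ = 347×(0.165)^0.200 = 242 K; V₂ = 121 L.

121 L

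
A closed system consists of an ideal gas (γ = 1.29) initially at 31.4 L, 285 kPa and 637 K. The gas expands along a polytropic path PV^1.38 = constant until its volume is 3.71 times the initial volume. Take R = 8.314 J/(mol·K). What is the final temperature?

387 K

Polytropic n=1.38: T₂ = T₁(V₁/V₂)^(n−1) = 637×(0.270)^0.38 = 387 K; P₂ = P₁(V₁/V₂)^n = 46.7 kPa.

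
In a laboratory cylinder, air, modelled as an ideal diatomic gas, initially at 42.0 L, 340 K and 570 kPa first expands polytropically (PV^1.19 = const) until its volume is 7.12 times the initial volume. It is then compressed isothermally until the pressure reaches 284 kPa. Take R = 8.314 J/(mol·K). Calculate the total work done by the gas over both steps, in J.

12200 J

n = P₁V₁/(RT₁) = 570×42.0/(8.314×340) = 8.47 mol.
Step 1 — Polytropic n=1.19: T₂ = T₁(V₁/V₂)^(n−1) = 340×(0.140)^0.19 = 234 K; P₂ = P₁(V₁/V₂)^n = 55.1 kPa.
W = (P₁V₁−P₂V₂)/(n−1) = (570×42.0−55.1×299)/0.19 = 39200 J.
ΔU = nCvΔT = 8.47×20.8×(234−340) = -18600 J.
Q = ΔU + W = 20600 J.
State after step 1: P = 55.1 kPa, V = 299 L, T = 234 K.
Step 2 — Isothermal: T stays 234 K; PV = const ⇒ V₂ = 58.1 L, P₂ = 284 kPa.
ΔU = 0 (ideal gas, T constant).
W = nRT ln(V₂/V₁) = 8.47×8.314×234×ln(0.194) = -27000 J.
Q = ΔU + W = -27000 J.
Net over both steps: W = 12200 J, Q = -6430 J, ΔU = -18600 J.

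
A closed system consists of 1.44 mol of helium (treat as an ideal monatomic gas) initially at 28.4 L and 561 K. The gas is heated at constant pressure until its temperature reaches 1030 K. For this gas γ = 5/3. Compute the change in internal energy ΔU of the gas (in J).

8420 J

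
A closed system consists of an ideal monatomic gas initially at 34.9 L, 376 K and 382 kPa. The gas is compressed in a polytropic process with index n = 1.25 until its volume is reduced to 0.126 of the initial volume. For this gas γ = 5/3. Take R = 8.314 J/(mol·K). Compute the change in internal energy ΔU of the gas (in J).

n = P₁V₁/(RT₁) = 382×34.9/(8.314×376) = 4.26 mol.
Polytropic n=1.25: T₂ = T₁(V₁/V₂)^(n−1) = 376×(7.94)^0.25 = 631 K; P₂ = P₁(V₁/V₂)^n = 5090 kPa.
For an ideal gas ΔU = nCvΔT with Cv = (3/2)R = 12.5 J/(mol·K).
ΔU = 4.26×12.5×(631−376) = 13600 J.

13600 J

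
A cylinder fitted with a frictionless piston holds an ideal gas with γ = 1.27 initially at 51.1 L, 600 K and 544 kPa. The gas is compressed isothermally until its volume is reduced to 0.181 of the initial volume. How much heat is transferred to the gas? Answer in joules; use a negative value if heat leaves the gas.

n = P₁V₁/(RT₁) = 544×51.1/(8.314×600) = 5.57 mol.
Isothermal: T stays 600 K; PV = const ⇒ V₂ = 9.25 L, P₂ = 3010 kPa.
ΔU = 0 (ideal gas, T constant).
W = nRT ln(V₂/V₁) = 5.57×8.314×600×ln(0.181) = -47500 J.
Q = ΔU + W = -47500 J.

-47500 J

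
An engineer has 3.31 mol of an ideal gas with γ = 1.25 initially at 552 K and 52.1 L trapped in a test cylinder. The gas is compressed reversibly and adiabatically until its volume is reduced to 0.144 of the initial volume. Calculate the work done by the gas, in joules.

-37900 J

P₁ = nRT₁/V₁ = 3.31×8.314×552/52.1 = 292 kPa.
Adiabatic: TV^(γ−1) = const ⇒ T₂ = 552×(6.94)^0.250 = 896 K; PV^γ = const ⇒ P₂ = 3290 kPa.
ΔU = nCvΔT = 3.31×33.3×(896−552) = 37900 J.
Q = 0 for an adiabatic process, so W = −ΔU = -37900 J.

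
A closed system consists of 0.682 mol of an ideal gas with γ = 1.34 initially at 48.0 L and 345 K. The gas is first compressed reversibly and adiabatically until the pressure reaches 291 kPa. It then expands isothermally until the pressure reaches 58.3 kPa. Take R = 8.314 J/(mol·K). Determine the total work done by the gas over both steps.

1460 J

P₁ = nRT₁/V₁ = 0.682×8.314×345/48.0 = 40.8 kPa.
Step 1 — Adiabatic: T₂/T₁ = (P₂/P₁)^((γ−1)/γ) ⇒ T₂ = 345×(7.14)^0.254 = 568 K; V₂ = 11.1 L.
ΔU = nCvΔT = 0.682×24.5×(568−345) = 3720 J.
Q = 0 for an adiabatic process, so W = −ΔU = -3720 J.
State after step 1: P = 291 kPa, V = 11.1 L, T = 568 K.
Step 2 — Isothermal: T stays 568 K; PV = const ⇒ V₂ = 55.3 L, P₂ = 58.3 kPa.
ΔU = 0 (ideal gas, T constant).
W = nRT ln(V₂/V₁) = 0.682×8.314×568×ln(4.99) = 5180 J.
Q = ΔU + W = 5180 J.
Net over both steps: W = 1460 J, Q = 5180 J, ΔU = 3720 J.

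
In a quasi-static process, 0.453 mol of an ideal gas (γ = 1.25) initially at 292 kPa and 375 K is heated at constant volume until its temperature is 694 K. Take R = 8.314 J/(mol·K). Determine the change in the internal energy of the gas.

V₁ = nRT₁/P₁ = 0.453×8.314×375/292 = 4.84 L.
Isochoric: V stays 4.84 L; P/T = const ⇒ T₂ = 694 K, P₂ = 540 kPa.
For an ideal gas ΔU = nCvΔT with Cv = R/(γ−1) = 33.3 J/(mol·K).
ΔU = 0.453×33.3×(694−375) = 4810 J.

4810 J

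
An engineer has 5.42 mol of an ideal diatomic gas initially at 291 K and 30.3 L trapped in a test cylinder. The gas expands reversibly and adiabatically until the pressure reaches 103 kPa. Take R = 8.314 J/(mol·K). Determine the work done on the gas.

-11000 J

P₁ = nRT₁/V₁ = 5.42×8.314×291/30.3 = 433 kPa.
Adiabatic: T₂/T₁ = (P₂/P₁)^((γ−1)/γ) ⇒ T₂ = 291×(0.238)^0.286 = 193 K; V₂ = 84.5 L.
ΔU = nCvΔT = 5.42×20.8×(193−291) = -11000 J.
Q = 0 for an adiabatic process, so W = −ΔU = 11000 J.
Work done on the gas = −W_by = -11000 J.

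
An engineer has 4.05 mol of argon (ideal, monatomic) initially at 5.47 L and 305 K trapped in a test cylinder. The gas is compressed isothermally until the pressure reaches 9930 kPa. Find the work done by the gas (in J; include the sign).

P₁ = nRT₁/V₁ = 4.05×8.314×305/5.47 = 1880 kPa.
Isothermal: T stays 305 K; PV = const ⇒ V₂ = 1.03 L, P₂ = 9930 kPa.
W = nRT ln(V₂/V₁) = 4.05×8.314×305×ln(0.189) = -17100 J.

-17100 J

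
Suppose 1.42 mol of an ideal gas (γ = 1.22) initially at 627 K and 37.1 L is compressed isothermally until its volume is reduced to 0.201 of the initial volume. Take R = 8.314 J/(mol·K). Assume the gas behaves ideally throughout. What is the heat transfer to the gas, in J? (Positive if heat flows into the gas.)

-11900 J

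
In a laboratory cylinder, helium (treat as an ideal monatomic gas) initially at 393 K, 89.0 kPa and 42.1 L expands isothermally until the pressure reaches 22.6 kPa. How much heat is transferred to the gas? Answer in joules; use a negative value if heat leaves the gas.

5140 J

n = P₁V₁/(RT₁) = 89.0×42.1/(8.314×393) = 1.15 mol.
Isothermal: T stays 393 K; PV = const ⇒ V₂ = 166 L, P₂ = 22.6 kPa.
ΔU = 0 (ideal gas, T constant).
W = nRT ln(V₂/V₁) = 1.15×8.314×393×ln(3.94) = 5140 J.
Q = ΔU + W = 5140 J.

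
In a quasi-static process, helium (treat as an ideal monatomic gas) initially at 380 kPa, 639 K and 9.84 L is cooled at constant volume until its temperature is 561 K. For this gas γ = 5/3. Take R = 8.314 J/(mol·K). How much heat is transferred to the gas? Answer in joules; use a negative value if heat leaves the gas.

-685 J

n = P₁V₁/(RT₁) = 380×9.84/(8.314×639) = 0.704 mol.
Isochoric: V stays 9.84 L; P/T = const ⇒ T₂ = 561 K, P₂ = 334 kPa.
W = 0 (no volume change).
ΔU = nCvΔT = 0.704×12.5×(561−639) = -685 J.
Q = ΔU = -685 J.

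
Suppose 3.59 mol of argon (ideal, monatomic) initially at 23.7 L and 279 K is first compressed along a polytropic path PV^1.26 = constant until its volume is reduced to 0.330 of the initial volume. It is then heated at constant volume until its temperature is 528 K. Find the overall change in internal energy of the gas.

P₁ = nRT₁/V₁ = 3.59×8.314×279/23.7 = 351 kPa.
Step 1 — Polytropic n=1.26: T₂ = T₁(V₁/V₂)^(n−1) = 279×(3.03)^0.26 = 372 K; P₂ = P₁(V₁/V₂)^n = 1420 kPa.
W = (P₁V₁−P₂V₂)/(n−1) = (351×23.7−1420×7.82)/0.26 = -10700 J.
ΔU = nCvΔT = 3.59×12.5×(372−279) = 4170 J.
Q = ΔU + W = -6530 J.
State after step 1: P = 1420 kPa, V = 7.82 L, T = 372 K.
Step 2 — Isochoric: V stays 7.82 L; P/T = const ⇒ T₂ = 528 K, P₂ = 2020 kPa.
W = 0 (no volume change).
ΔU = nCvΔT = 3.59×12.5×(528−372) = 6970 J.
Q = ΔU = 6970 J.
Net over both steps: W = -10700 J, Q = 447 J, ΔU = 11100 J.

11100 J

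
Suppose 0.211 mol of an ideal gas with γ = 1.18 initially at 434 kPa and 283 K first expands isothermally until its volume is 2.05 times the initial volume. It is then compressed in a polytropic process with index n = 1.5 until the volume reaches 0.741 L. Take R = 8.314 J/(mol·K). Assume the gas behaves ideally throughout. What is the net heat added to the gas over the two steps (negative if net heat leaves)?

1730 J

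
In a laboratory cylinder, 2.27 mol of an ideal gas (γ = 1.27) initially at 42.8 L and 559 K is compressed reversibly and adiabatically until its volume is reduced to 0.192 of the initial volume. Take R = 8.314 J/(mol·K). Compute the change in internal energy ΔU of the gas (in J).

21900 J

P₁ = nRT₁/V₁ = 2.27×8.314×559/42.8 = 246 kPa.
Adiabatic: TV^(γ−1) = const ⇒ T₂ = 559×(5.21)^0.270 = 873 K; PV^γ = const ⇒ P₂ = 2000 kPa.
For an ideal gas ΔU = nCvΔT with Cv = R/(γ−1) = 30.8 J/(mol·K).
ΔU = 2.27×30.8×(873−559) = 21900 J.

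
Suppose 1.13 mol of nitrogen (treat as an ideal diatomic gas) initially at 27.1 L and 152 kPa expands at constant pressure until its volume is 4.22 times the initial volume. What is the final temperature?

1850 K

T₁ = P₁V₁/(nR) = 152×27.1/(1.13×8.314) = 438 K.
Isobaric: P stays 152 kPa; V/T = const ⇒ T₂ = 1850 K, V₂ = 114 L.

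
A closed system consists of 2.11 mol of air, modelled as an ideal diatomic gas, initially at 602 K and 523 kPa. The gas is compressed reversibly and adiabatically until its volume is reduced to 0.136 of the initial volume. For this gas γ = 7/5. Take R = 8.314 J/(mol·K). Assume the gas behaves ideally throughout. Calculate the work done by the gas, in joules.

-32200 J

V₁ = nRT₁/P₁ = 2.11×8.314×602/523 = 20.2 L.
Adiabatic: TV^(γ−1) = const ⇒ T₂ = 602×(7.35)^0.400 = 1340 K; PV^γ = const ⇒ P₂ = 8540 kPa.
ΔU = nCvΔT = 2.11×20.8×(1340−602) = 32200 J.
Q = 0 for an adiabatic process, so W = −ΔU = -32200 J.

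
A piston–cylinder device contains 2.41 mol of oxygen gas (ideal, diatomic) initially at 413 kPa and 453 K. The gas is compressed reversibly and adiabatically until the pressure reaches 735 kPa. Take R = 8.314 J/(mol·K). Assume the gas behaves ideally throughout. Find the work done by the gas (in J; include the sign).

-4060 J

V₁ = nRT₁/P₁ = 2.41×8.314×453/413 = 22.0 L.
Adiabatic: T₂/T₁ = (P₂/P₁)^((γ−1)/γ) ⇒ T₂ = 453×(1.78)^0.286 = 534 K; V₂ = 14.6 L.
ΔU = nCvΔT = 2.41×20.8×(534−453) = 4060 J.
Q = 0 for an adiabatic process, so W = −ΔU = -4060 J.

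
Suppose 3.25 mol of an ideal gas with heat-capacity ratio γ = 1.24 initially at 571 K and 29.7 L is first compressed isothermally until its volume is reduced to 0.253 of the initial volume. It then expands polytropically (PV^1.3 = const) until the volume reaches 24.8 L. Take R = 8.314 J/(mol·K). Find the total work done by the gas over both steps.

P₁ = nRT₁/V₁ = 3.25×8.314×571/29.7 = 519 kPa.
Step 1 — Isothermal: T stays 571 K; PV = const ⇒ V₂ = 7.51 L, P₂ = 2050 kPa.
ΔU = 0 (ideal gas, T constant).
W = nRT ln(V₂/V₁) = 3.25×8.314×571×ln(0.253) = -21200 J.
Q = ΔU + W = -21200 J.
State after step 1: P = 2050 kPa, V = 7.51 L, T = 571 K.
Step 2 — Polytropic n=1.3: T₂ = T₁(V₁/V₂)^(n−1) = 571×(0.303)^0.30 = 399 K; P₂ = P₁(V₁/V₂)^n = 435 kPa.
W = (P₁V₁−P₂V₂)/(n−1) = (2050×7.51−435×24.8)/0.30 = 15500 J.
ΔU = nCvΔT = 3.25×34.6×(399−571) = -19400 J.
Q = ΔU + W = -3870 J.
Net over both steps: W = -5720 J, Q = -25100 J, ΔU = -19400 J.

-5720 J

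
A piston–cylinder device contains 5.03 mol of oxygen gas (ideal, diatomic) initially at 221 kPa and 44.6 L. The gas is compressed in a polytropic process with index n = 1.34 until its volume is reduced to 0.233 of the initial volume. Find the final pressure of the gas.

T₁ = P₁V₁/(nR) = 221×44.6/(5.03×8.314) = 236 K.
Polytropic n=1.34: T₂ = T₁(V₁/V₂)^(n−1) = 236×(4.29)^0.34 = 387 K; P₂ = P₁(V₁/V₂)^n = 1560 kPa.

1560 kPa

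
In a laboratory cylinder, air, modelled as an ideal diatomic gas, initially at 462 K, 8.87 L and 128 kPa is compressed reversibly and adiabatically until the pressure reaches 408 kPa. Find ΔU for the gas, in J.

n = P₁V₁/(RT₁) = 128×8.87/(8.314×462) = 0.296 mol.
Adiabatic: T₂/T₁ = (P₂/P₁)^((γ−1)/γ) ⇒ T₂ = 462×(3.19)^0.286 = 643 K; V₂ = 3.88 L.
For an ideal gas ΔU = nCvΔT with Cv = (5/2)R = 20.8 J/(mol·K).
ΔU = 0.296×20.8×(643−462) = 1110 J.

1110 J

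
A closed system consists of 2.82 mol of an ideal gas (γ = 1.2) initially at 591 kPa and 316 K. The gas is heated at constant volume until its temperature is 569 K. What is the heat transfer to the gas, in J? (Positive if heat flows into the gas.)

29700 J

V₁ = nRT₁/P₁ = 2.82×8.314×316/591 = 12.5 L.
Isochoric: V stays 12.5 L; P/T = const ⇒ T₂ = 569 K, P₂ = 1060 kPa.
W = 0 (no volume change).
ΔU = nCvΔT = 2.82×41.6×(569−316) = 29700 J.
Q = ΔU = 29700 J.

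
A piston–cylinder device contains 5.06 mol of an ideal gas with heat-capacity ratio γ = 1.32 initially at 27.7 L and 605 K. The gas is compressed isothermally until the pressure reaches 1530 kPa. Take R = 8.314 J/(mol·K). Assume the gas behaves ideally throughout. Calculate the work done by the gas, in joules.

-13000 J

P₁ = nRT₁/V₁ = 5.06×8.314×605/27.7 = 919 kPa.
Isothermal: T stays 605 K; PV = const ⇒ V₂ = 16.6 L, P₂ = 1530 kPa.
W = nRT ln(V₂/V₁) = 5.06×8.314×605×ln(0.601) = -13000 J.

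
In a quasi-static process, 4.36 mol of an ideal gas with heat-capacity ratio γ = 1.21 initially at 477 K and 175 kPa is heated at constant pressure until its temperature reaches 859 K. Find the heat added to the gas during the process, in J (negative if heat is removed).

79800 J

V₁ = nRT₁/P₁ = 4.36×8.314×477/175 = 98.8 L.
Isobaric: P stays 175 kPa; V/T = const ⇒ T₂ = 859 K, V₂ = 178 L.
W = PΔV = 175×(178−98.8) kPa·L = 13800 J.
ΔU = nCvΔT = 4.36×39.6×(859−477) = 65900 J.
Q = ΔU + W = nCpΔT = 79800 J.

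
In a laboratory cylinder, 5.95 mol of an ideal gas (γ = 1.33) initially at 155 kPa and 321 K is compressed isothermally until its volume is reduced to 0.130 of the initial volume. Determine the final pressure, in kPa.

1190 kPa

V₁ = nRT₁/P₁ = 5.95×8.314×321/155 = 102 L.
Isothermal: T stays 321 K; PV = const ⇒ V₂ = 13.3 L, P₂ = 1190 kPa.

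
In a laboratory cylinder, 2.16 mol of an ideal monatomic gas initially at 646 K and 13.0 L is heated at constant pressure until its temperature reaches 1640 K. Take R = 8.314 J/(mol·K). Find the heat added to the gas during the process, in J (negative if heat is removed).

P₁ = nRT₁/V₁ = 2.16×8.314×646/13.0 = 892 kPa.
Isobaric: P stays 892 kPa; V/T = const ⇒ T₂ = 1640 K, V₂ = 33.0 L.
W = PΔV = 892×(33.0−13.0) kPa·L = 17900 J.
ΔU = nCvΔT = 2.16×12.5×(1640−646) = 26800 J.
Q = ΔU + W = nCpΔT = 44600 J.

44600 J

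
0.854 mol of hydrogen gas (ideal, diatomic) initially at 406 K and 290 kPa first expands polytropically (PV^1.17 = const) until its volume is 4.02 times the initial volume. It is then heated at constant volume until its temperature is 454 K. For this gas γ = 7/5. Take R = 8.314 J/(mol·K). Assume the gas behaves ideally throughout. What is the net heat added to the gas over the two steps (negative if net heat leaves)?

4420 J

V₁ = nRT₁/P₁ = 0.854×8.314×406/290 = 9.94 L.
Step 1 — Polytropic n=1.17: T₂ = T₁(V₁/V₂)^(n−1) = 406×(0.249)^0.17 = 320 K; P₂ = P₁(V₁/V₂)^n = 56.9 kPa.
W = (P₁V₁−P₂V₂)/(n−1) = (290×9.94−56.9×40.0)/0.17 = 3570 J.
ΔU = nCvΔT = 0.854×20.8×(320−406) = -1520 J.
Q = ΔU + W = 2050 J.
State after step 1: P = 56.9 kPa, V = 40.0 L, T = 320 K.
Step 2 — Isochoric: V stays 40.0 L; P/T = const ⇒ T₂ = 454 K, P₂ = 80.7 kPa.
W = 0 (no volume change).
ΔU = nCvΔT = 0.854×20.8×(454−320) = 2370 J.
Q = ΔU = 2370 J.
Net over both steps: W = 3570 J, Q = 4420 J, ΔU = 852 J.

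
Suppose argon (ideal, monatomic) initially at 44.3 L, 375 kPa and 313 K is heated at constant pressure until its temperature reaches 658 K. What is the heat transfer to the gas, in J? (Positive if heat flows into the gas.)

45800 J

n = P₁V₁/(RT₁) = 375×44.3/(8.314×313) = 6.38 mol.
Isobaric: P stays 375 kPa; V/T = const ⇒ T₂ = 658 K, V₂ = 93.1 L.
W = PΔV = 375×(93.1−44.3) kPa·L = 18300 J.
ΔU = nCvΔT = 6.38×12.5×(658−313) = 27500 J.
Q = ΔU + W = nCpΔT = 45800 J.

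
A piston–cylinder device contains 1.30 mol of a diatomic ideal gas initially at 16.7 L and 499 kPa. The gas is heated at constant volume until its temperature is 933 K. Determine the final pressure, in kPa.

604 kPa

T₁ = P₁V₁/(nR) = 499×16.7/(1.30×8.314) = 771 K.
Isochoric: V stays 16.7 L; P/T = const ⇒ T₂ = 933 K, P₂ = 604 kPa.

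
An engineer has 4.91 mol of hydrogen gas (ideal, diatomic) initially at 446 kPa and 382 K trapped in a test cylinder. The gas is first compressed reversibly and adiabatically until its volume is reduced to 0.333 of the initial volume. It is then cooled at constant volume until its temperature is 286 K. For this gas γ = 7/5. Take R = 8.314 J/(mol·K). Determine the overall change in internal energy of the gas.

V₁ = nRT₁/P₁ = 4.91×8.314×382/446 = 35.0 L.
Step 1 — Adiabatic: TV^(γ−1) = const ⇒ T₂ = 382×(3.00)^0.400 = 593 K; PV^γ = const ⇒ P₂ = 2080 kPa.
ΔU = nCvΔT = 4.91×20.8×(593−382) = 21500 J.
Q = 0 for an adiabatic process, so W = −ΔU = -21500 J.
State after step 1: P = 2080 kPa, V = 11.6 L, T = 593 K.
Step 2 — Isochoric: V stays 11.6 L; P/T = const ⇒ T₂ = 286 K, P₂ = 1000 kPa.
W = 0 (no volume change).
ΔU = nCvΔT = 4.91×20.8×(286−593) = -31300 J.
Q = ΔU = -31300 J.
Net over both steps: W = -21500 J, Q = -31300 J, ΔU = -9800 J.

-9800 J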